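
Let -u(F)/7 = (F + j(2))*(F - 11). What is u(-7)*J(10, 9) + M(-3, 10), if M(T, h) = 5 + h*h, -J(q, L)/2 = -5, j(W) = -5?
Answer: -15015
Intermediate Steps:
J(q, L) = 10 (J(q, L) = -2*(-5) = 10)
M(T, h) = 5 + h²
u(F) = -7*(-11 + F)*(-5 + F) (u(F) = -7*(F - 5)*(F - 11) = -7*(-5 + F)*(-11 + F) = -7*(-11 + F)*(-5 + F))
u(-7)*J(10, 9) + M(-3, 10) = (-385 - 7*(-7)² + 112*(-7))*10 + (5 + 10²) = (-385 - 7*49 - 784)*10 + (5 + 100) = (-385 - 343 - 784)*10 + 105 = -1512*10 + 105 = -15120 + 105 = -15015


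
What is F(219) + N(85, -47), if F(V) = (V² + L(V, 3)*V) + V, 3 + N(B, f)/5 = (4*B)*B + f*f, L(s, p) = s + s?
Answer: 299632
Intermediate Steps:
L(s, p) = 2*s
N(B, f) = -15 + 5*f² + 20*B² (N(B, f) = -15 + 5*((4*B)*B + f*f) = -15 + 5*(4*B² + f²) = -15 + 5*(f² + 4*B²) = -15 + (5*f² + 20*B²) = -15 + 5*f² + 20*B²)
F(V) = V + 3*V² (F(V) = (V² + (2*V)*V) + V = (V² + 2*V²) + V = 3*V² + V = V + 3*V²)
F(219) + N(85, -47) = 219*(1 + 3*219) + (-15 + 5*(-47)² + 20*85²) = 219*(1 + 657) + (-15 + 5*2209 + 20*7225) = 219*658 + (-15 + 11045 + 144500) = 144102 + 155530 = 299632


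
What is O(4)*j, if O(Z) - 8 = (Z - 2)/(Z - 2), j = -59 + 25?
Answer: -306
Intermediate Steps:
j = -34
O(Z) = 9 (O(Z) = 8 + (Z - 2)/(Z - 2) = 8 + (-2 + Z)/(-2 + Z) = 8 + 1 = 9)
O(4)*j = 9*(-34) = -306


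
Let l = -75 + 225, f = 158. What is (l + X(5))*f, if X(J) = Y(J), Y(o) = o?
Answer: 24490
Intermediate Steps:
X(J) = J
l = 150
(l + X(5))*f = (150 + 5)*158 = 155*158 = 24490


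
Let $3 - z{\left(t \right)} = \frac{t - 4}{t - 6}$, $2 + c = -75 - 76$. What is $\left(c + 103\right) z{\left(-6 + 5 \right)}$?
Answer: $- \frac{800}{7} \approx -114.29$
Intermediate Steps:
$c = -153$ ($c = -2 - 151 = -153$)
$z{\left(t \right)} = 3 - \frac{-4 + t}{-6 + t}$ ($z{\left(t \right)} = 3 - \frac{t - 4}{t - 6} = 3 - \frac{-4 + t}{-6 + t}$)
$\left(c + 103\right) z{\left(-6 + 5 \right)} = \left(-153 + 103\right) \frac{2 \left(-7 + \left(-6 + 5\right)\right)}{-6 + \left(-6 + 5\right)} = - 50 \frac{2 \left(-7 - 1\right)}{-6 - 1} = - 50 \cdot 2 \frac{1}{-7} \left(-8\right) = - 50 \cdot 2 \left(- \frac{1}{7}\right) \left(-8\right) = \left(-50\right) \frac{16}{7} = - \frac{800}{7}$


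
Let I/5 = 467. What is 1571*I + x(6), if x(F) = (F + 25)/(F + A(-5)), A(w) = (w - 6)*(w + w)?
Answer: 425521091/116 ≈ 3.6683e+6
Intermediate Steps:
A(w) = 2*w*(-6 + w) (A(w) = (-6 + w)*(2*w) = 2*w*(-6 + w))
x(F) = (25 + F)/(110 + F) (x(F) = (F + 25)/(F + 2*(-5)*(-6 - 5)) = (25 + F)/(F + 2*(-5)*(-11)) = (25 + F)/(F + 110) = (25 + F)/(110 + F))
I = 2335 (I = 5*467 = 2335)
1571*I + x(6) = 1571*2335 + (25 + 6)/(110 + 6) = 3668285 + 31/116 = 425521091/116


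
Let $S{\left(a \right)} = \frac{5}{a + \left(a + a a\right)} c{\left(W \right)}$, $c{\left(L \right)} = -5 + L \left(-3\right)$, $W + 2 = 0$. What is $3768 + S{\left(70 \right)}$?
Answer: $\frac{3798145}{1008} \approx 3768.0$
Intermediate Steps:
$W = -2$ ($W = -2 + 0 = -2$)
$c{\left(L \right)} = -5 - 3 L$
$S{\left(a \right)} = \frac{5}{a^{2} + 2 a}$ ($S{\left(a \right)} = \frac{5}{a + \left(a + a a\right)} \left(-5 - -6\right) = \frac{5}{a + \left(a + a^{2}\right)} \left(-5 + 6\right) = \frac{5}{a^{2} + 2 a} 1 = \frac{5}{a^{2} + 2 a}$)
$3768 + S{\left(70 \right)} = 3768 + \frac{5}{70 \left(2 + 70\right)} = 3768 + 5 \cdot \frac{1}{70} \cdot \frac{1}{72} = 3768 + \frac{1}{1008} = \frac{3798145}{1008}$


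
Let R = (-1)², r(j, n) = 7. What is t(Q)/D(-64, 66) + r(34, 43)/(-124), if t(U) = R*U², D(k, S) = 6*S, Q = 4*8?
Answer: 31051/12276 ≈ 2.5294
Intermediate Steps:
Q = 32
R = 1
t(U) = U² (t(U) = 1*U² = U²)
t(Q)/D(-64, 66) + r(34, 43)/(-124) = 32²/((6*66)) + 7/(-124) = 1024/396 + 7*(-1/124) = 1024*(1/396) - 7/124 = 256/99 - 7/124 = 31051/12276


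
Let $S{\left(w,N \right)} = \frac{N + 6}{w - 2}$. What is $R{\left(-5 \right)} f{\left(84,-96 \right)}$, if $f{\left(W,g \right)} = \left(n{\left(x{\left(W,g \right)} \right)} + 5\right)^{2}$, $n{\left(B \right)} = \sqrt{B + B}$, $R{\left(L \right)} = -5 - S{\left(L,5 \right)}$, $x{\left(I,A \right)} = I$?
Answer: $- \frac{4632}{7} - \frac{480 \sqrt{42}}{7} \approx -1106.1$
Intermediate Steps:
$S{\left(w,N \right)} = \frac{6 + N}{-2 + w}$
$R{\left(L \right)} = -5 - \frac{11}{-2 + L}$ ($R{\left(L \right)} = -5 - \frac{6 + 5}{-2 + L} = -5 - \frac{1}{-2 + L} 11 = -5 - \frac{11}{-2 + L}$)
$n{\left(B \right)} = \sqrt{2} \sqrt{B}$ ($n{\left(B \right)} = \sqrt{2 B} = \sqrt{2} \sqrt{B}$)
$f{\left(W,g \right)} = \left(5 + \sqrt{2} \sqrt{W}\right)^{2}$ ($f{\left(W,g \right)} = \left(\sqrt{2} \sqrt{W} + 5\right)^{2} = \left(5 + \sqrt{2} \sqrt{W}\right)^{2}$)
$R{\left(-5 \right)} f{\left(84,-96 \right)} = \frac{-1 - -25}{-2 - 5} \left(5 + \sqrt{2} \sqrt{84}\right)^{2} = \frac{-1 + 25}{-7} \left(5 + \sqrt{2} \cdot 2 \sqrt{21}\right)^{2} = \left(- \frac{1}{7}\right) 24 \left(5 + 2 \sqrt{42}\right)^{2} = - \frac{24 \left(5 + 2 \sqrt{42}\right)^{2}}{7}$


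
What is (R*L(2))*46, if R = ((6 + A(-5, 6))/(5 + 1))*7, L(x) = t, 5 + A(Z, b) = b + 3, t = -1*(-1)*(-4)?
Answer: -6440/3 ≈ -2146.7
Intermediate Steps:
t = -4 (t = 1*(-4) = -4)
A(Z, b) = -2 + b (A(Z, b) = -5 + (b + 3) = -5 + (3 + b) = -2 + b)
L(x) = -4
R = 35/3 (R = ((6 + (-2 + 6))/(5 + 1))*7 = ((6 + 4)/6)*7 = (10*(1/6))*7 = (5/3)*7 = 35/3 ≈ 11.667)
(R*L(2))*46 = ((35/3)*(-4))*46 = -140/3*46 = -6440/3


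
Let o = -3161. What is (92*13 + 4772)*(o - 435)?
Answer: -21460928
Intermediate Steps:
(92*13 + 4772)*(o - 435) = (92*13 + 4772)*(-3161 - 435) = (1196 + 4772)*(-3596) = 5968*(-3596) = -21460928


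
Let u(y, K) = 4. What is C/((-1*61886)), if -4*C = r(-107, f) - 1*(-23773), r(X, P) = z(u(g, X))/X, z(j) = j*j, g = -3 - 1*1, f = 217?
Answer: 231245/2407928 ≈ 0.096035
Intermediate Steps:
g = -4 (g = -3 - 1 = -4)
z(j) = j**2
r(X, P) = 16/X (r(X, P) = 4**2/X = 16/X)
C = -2543695/428 (C = -(16/(-107) - 1*(-23773))/4 = -(16*(-1/107) + 23773)/4 = -(-16/107 + 23773)/4 = -1/4*2543695/107 = -2543695/428 ≈ -5943.2)
C/((-1*61886)) = -2543695/(428*((-1*61886))) = -2543695/428/(-61886) = -2543695/428*(-1/61886) = 231245/2407928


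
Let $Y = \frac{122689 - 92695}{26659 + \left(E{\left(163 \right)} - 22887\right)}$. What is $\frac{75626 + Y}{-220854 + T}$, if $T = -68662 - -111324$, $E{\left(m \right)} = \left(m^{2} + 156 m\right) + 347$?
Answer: $- \frac{2121929305}{4999711136} \approx -0.42441$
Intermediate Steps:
$E{\left(m \right)} = 347 + m^{2} + 156 m$
$T = 42662$ ($T = -68662 + 111324 = 42662$)
$Y = \frac{14997}{28058}$ ($Y = \frac{122689 - 92695}{26659 + \left(\left(347 + 163^{2} + 156 \cdot 163\right) - 22887\right)} = \frac{29994}{26659 + \left(\left(347 + 26569 + 25428\right) - 22887\right)} = \frac{29994}{26659 + \left(52344 - 22887\right)} = \frac{29994}{26659 + 29457} = \frac{29994}{56116} = 29994 \cdot \frac{1}{56116} = \frac{14997}{28058} \approx 0.5345$)
$\frac{75626 + Y}{-220854 + T} = \frac{75626 + \frac{14997}{28058}}{-220854 + 42662} = \frac{2121929305}{28058 \left(-178192\right)} = \frac{2121929305}{28058} \left(- \frac{1}{178192}\right) = - \frac{2121929305}{4999711136}$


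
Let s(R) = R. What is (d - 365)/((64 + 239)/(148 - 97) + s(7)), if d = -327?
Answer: -2941/55 ≈ -53.473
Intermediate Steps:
(d - 365)/((64 + 239)/(148 - 97) + s(7)) = (-327 - 365)/((64 + 239)/(148 - 97) + 7) = -692/(303/51 + 7) = -692/(303*(1/51) + 7) = -692/(101/17 + 7) = -692/220/17 = -692*17/220 = -2941/55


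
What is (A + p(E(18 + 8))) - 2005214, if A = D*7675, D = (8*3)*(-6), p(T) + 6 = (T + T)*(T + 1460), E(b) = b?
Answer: -3033148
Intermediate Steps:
p(T) = -6 + 2*T*(1460 + T) (p(T) = -6 + (T + T)*(T + 1460) = -6 + (2*T)*(1460 + T) = -6 + 2*T*(1460 + T))
D = -144 (D = 24*(-6) = -144)
A = -1105200 (A = -144*7675 = -1105200)
(A + p(E(18 + 8))) - 2005214 = (-1105200 + (-6 + 2*(18 + 8)**2 + 2920*(18 + 8))) - 2005214 = (-1105200 + (-6 + 2*26**2 + 2920*26)) - 2005214 = (-1105200 + (-6 + 2*676 + 75920)) - 2005214 = (-1105200 + (-6 + 1352 + 75920)) - 2005214 = (-1105200 + 77266) - 2005214 = -1027934 - 2005214 = -3033148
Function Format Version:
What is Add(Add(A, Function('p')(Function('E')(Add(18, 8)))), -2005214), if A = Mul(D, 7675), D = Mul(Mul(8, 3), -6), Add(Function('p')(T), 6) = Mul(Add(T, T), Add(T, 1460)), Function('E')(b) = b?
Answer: -3033148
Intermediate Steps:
Function('p')(T) = Add(-6, Mul(2, T, Add(1460, T))) (Function('p')(T) = Add(-6, Mul(Add(T, T), Add(T, 1460))) = Add(-6, Mul(Mul(2, T), Add(1460, T))) = Add(-6, Mul(2, T, Add(1460, T))))
D = -144 (D = Mul(24, -6) = -144)
A = -1105200 (A = Mul(-144, 7675) = -1105200)
Add(Add(A, Function('p')(Function('E')(Add(18, 8)))), -2005214) = Add(Add(-1105200, Add(-6, Mul(2, Pow(Add(18, 8), 2)), Mul(2920, Add(18, 8)))), -2005214) = Add(Add(-1105200, Add(-6, Mul(2, Pow(26, 2)), Mul(2920, 26))), -2005214) = Add(Add(-1105200, Add(-6, Mul(2, 676), 75920)), -2005214) = Add(Add(-1105200, Add(-6, 1352, 75920)), -2005214) = Add(Add(-1105200, 77266), -2005214) = Add(-1027934, -2005214) = -3033148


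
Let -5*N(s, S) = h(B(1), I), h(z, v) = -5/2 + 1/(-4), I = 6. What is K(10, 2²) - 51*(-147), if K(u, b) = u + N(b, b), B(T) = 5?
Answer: 150151/20 ≈ 7507.5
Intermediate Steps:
h(z, v) = -11/4 (h(z, v) = -5*½ + 1*(-¼) = -5/2 - ¼ = -11/4)
N(s, S) = 11/20 (N(s, S) = -⅕*(-11/4) = 11/20)
K(u, b) = 11/20 + u (K(u, b) = u + 11/20 = 11/20 + u)
K(10, 2²) - 51*(-147) = (11/20 + 10) - 51*(-147) = 211/20 + 7497 = 150151/20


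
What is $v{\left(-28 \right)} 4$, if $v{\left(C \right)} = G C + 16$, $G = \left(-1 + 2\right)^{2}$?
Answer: $-48$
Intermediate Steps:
$G = 1$ ($G = 1^{2} = 1$)
$v{\left(C \right)} = 16 + C$ ($v{\left(C \right)} = 1 C + 16 = C + 16 = 16 + C$)
$v{\left(-28 \right)} 4 = \left(16 - 28\right) 4 = \left(-12\right) 4 = -48$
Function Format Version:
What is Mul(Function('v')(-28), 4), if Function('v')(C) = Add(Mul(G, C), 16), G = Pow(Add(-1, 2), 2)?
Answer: -48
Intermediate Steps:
G = 1 (G = Pow(1, 2) = 1)
Function('v')(C) = Add(16, C) (Function('v')(C) = Add(Mul(1, C), 16) = Add(C, 16) = Add(16, C))
Mul(Function('v')(-28), 4) = Mul(Add(16, -28), 4) = Mul(-12, 4) = -48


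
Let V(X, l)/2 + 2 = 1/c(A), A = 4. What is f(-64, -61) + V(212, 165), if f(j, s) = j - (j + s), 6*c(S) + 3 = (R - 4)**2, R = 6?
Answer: 69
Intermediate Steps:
c(S) = 1/6 (c(S) = -1/2 + (6 - 4)**2/6 = -1/2 + (1/6)*2**2 = -1/2 + (1/6)*4 = -1/2 + 2/3 = 1/6)
f(j, s) = -s (f(j, s) = j + (-j - s) = -s)
V(X, l) = 8 (V(X, l) = -4 + 2/(1/6) = -4 + 2*6 = -4 + 12 = 8)
f(-64, -61) + V(212, 165) = -1*(-61) + 8 = 61 + 8 = 69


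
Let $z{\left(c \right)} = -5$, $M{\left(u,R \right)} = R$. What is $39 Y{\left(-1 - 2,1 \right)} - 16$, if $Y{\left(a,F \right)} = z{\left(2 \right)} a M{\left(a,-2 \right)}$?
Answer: $-1186$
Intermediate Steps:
$Y{\left(a,F \right)} = 10 a$ ($Y{\left(a,F \right)} = - 5 a \left(-2\right) = 10 a$)
$39 Y{\left(-1 - 2,1 \right)} - 16 = 39 \cdot 10 \left(-1 - 2\right) - 16 = 39 \cdot 10 \left(-3\right) - 16 = 39 \left(-30\right) - 16 = -1170 - 16 = -1186$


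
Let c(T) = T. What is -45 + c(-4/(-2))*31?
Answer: 17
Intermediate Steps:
-45 + c(-4/(-2))*31 = -45 - 4/(-2)*31 = -45 - 4*(-½)*31 = -45 + 2*31 = -45 + 62 = 17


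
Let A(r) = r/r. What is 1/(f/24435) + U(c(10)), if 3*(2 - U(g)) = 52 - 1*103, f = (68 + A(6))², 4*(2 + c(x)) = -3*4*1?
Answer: 12766/529 ≈ 24.132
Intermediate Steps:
A(r) = 1
c(x) = -5 (c(x) = -2 + (-3*4*1)/4 = -2 + (-12*1)/4 = -2 + (¼)*(-12) = -2 - 3 = -5)
f = 4761 (f = (68 + 1)² = 69² = 4761)
U(g) = 19 (U(g) = 2 - (52 - 1*103)/3 = 2 - (52 - 103)/3 = 2 - ⅓*(-51) = 2 + 17 = 19)
1/(f/24435) + U(c(10)) = 1/(4761/24435) + 19 = 1/(4761*(1/24435)) + 19 = 1/(529/2715) + 19 = 2715/529 + 19 = 12766/529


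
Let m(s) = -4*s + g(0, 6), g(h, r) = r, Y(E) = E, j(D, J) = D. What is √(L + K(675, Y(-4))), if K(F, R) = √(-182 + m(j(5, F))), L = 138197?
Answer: √(138197 + 14*I) ≈ 371.75 + 0.019*I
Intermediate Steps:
m(s) = 6 - 4*s (m(s) = -4*s + 6 = 6 - 4*s)
K(F, R) = 14*I (K(F, R) = √(-182 + (6 - 4*5)) = √(-182 + (6 - 20)) = √(-182 - 14) = √(-196) = 14*I)
√(L + K(675, Y(-4))) = √(138197 + 14*I)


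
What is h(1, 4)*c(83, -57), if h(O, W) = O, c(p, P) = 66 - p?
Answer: -17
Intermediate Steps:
h(1, 4)*c(83, -57) = 1*(66 - 1*83) = 1*(66 - 83) = 1*(-17) = -17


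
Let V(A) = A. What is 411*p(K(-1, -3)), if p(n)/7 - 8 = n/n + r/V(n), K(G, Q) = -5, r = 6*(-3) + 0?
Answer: 181251/5 ≈ 36250.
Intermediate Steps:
r = -18 (r = -18 + 0 = -18)
p(n) = 63 - 126/n (p(n) = 56 + 7*(n/n - 18/n) = 56 + 7*(1 - 18/n) = 56 + (7 - 126/n) = 63 - 126/n)
411*p(K(-1, -3)) = 411*(63 - 126/(-5)) = 411*(63 - 126*(-⅕)) = 411*(63 + 126/5) = 411*(441/5) = 181251/5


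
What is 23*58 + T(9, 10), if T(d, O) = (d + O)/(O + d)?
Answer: 1335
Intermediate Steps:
T(d, O) = 1 (T(d, O) = (O + d)/(O + d) = 1)
23*58 + T(9, 10) = 23*58 + 1 = 1334 + 1 = 1335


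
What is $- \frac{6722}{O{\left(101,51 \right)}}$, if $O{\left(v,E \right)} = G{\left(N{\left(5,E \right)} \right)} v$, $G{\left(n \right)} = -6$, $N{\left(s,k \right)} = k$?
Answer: $\frac{3361}{303} \approx 11.092$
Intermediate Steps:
$O{\left(v,E \right)} = - 6 v$
$- \frac{6722}{O{\left(101,51 \right)}} = - \frac{6722}{\left(-6\right) 101} = - \frac{6722}{-606} = \left(-6722\right) \left(- \frac{1}{606}\right) = \frac{3361}{303}$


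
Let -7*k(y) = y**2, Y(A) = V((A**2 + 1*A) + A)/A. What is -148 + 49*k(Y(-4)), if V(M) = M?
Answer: -176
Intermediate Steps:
Y(A) = (A**2 + 2*A)/A (Y(A) = ((A**2 + 1*A) + A)/A = ((A**2 + A) + A)/A = ((A + A**2) + A)/A = (A**2 + 2*A)/A)
k(y) = -y**2/7
-148 + 49*k(Y(-4)) = -148 + 49*(-(2 - 4)**2/7) = -148 + 49*(-1/7*(-2)**2) = -148 + 49*(-1/7*4) = -148 + 49*(-4/7) = -148 - 28 = -176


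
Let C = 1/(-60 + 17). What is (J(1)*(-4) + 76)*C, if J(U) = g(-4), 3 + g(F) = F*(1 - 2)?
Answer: -72/43 ≈ -1.6744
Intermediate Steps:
g(F) = -3 - F (g(F) = -3 + F*(1 - 2) = -3 + F*(-1) = -3 - F)
J(U) = 1 (J(U) = -3 - 1*(-4) = -3 + 4 = 1)
C = -1/43 (C = 1/(-43) = -1/43 ≈ -0.023256)
(J(1)*(-4) + 76)*C = (1*(-4) + 76)*(-1/43) = (-4 + 76)*(-1/43) = 72*(-1/43) = -72/43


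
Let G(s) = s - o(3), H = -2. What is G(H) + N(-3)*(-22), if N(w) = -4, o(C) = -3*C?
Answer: 95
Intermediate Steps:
G(s) = 9 + s (G(s) = s - (-3)*3 = s - 1*(-9) = s + 9 = 9 + s)
G(H) + N(-3)*(-22) = (9 - 2) - 4*(-22) = 7 + 88 = 95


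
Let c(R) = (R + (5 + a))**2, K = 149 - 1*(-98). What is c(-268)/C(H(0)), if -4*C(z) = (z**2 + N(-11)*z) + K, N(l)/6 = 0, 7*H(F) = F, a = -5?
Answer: -287296/247 ≈ -1163.1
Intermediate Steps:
H(F) = F/7
N(l) = 0 (N(l) = 6*0 = 0)
K = 247 (K = 149 + 98 = 247)
c(R) = R**2 (c(R) = (R + (5 - 5))**2 = (R + 0)**2 = R**2)
C(z) = -247/4 - z**2/4 (C(z) = -((z**2 + 0*z) + 247)/4 = -((z**2 + 0) + 247)/4 = -(z**2 + 247)/4 = -(247 + z**2)/4 = -247/4 - z**2/4)
c(-268)/C(H(0)) = (-268)**2/(-247/4 - ((1/7)*0)**2/4) = 71824/(-247/4 - 1/4*0**2) = 71824/(-247/4 - 1/4*0) = 71824/(-247/4 + 0) = 71824/(-247/4) = 71824*(-4/247) = -287296/247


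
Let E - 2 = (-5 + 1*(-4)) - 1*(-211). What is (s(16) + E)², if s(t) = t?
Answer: 48400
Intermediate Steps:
E = 204 (E = 2 + ((-5 + 1*(-4)) - 1*(-211)) = 2 + ((-5 - 4) + 211) = 2 + (-9 + 211) = 2 + 202 = 204)
(s(16) + E)² = (16 + 204)² = 220² = 48400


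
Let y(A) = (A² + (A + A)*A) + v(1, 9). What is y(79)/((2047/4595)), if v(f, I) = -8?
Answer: 85995425/2047 ≈ 42010.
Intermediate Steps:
y(A) = -8 + 3*A² (y(A) = (A² + (A + A)*A) - 8 = (A² + (2*A)*A) - 8 = (A² + 2*A²) - 8 = 3*A² - 8 = -8 + 3*A²)
y(79)/((2047/4595)) = (-8 + 3*79²)/((2047/4595)) = (-8 + 3*6241)/((2047*(1/4595))) = (-8 + 18723)/(2047/4595) = 18715*(4595/2047) = 85995425/2047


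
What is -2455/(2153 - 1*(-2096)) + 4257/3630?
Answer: 278071/467390 ≈ 0.59494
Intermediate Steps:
-2455/(2153 - 1*(-2096)) + 4257/3630 = -2455/(2153 + 2096) + 4257*(1/3630) = -2455/4249 + 129/110 = 278071/467390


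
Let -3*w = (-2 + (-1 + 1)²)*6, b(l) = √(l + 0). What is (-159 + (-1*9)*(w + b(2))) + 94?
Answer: -101 - 9*√2 ≈ -113.73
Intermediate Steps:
b(l) = √l
w = 4 (w = -(-2 + (-1 + 1)²)*6/3 = -(-2 + 0²)*6/3 = -(-2 + 0)*6/3 = -(-2)*6/3 = -⅓*(-12) = 4)
(-159 + (-1*9)*(w + b(2))) + 94 = (-159 + (-1*9)*(4 + √2)) + 94 = (-159 - 9*(4 + √2)) + 94 = (-159 + (-36 - 9*√2)) + 94 = (-195 - 9*√2) + 94 = -101 - 9*√2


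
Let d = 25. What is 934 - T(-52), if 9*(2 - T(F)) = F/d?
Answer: 209648/225 ≈ 931.77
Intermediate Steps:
T(F) = 2 - F/225 (T(F) = 2 - F/(9*25) = 2 - F/225)
934 - T(-52) = 934 - (2 - 1/225*(-52)) = 934 - (2 + 52/225) = 934 - 1*502/225 = 934 - 502/225 = 209648/225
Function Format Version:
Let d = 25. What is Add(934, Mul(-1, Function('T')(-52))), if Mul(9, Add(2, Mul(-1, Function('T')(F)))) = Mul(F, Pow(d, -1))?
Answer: Rational(209648, 225) ≈ 931.77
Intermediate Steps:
Function('T')(F) = Add(2, Mul(Rational(-1, 225), F)) (Function('T')(F) = Add(2, Mul(Rational(-1, 9), Mul(F, Pow(25, -1)))) = Add(2, Mul(Rational(-1, 9), Mul(F, Rational(1, 25)))) = Add(2, Mul(Rational(-1, 9), Mul(Rational(1, 25), F))) = Add(2, Mul(Rational(-1, 225), F)))
Add(934, Mul(-1, Function('T')(-52))) = Add(934, Mul(-1, Add(2, Mul(Rational(-1, 225), -52)))) = Add(934, Mul(-1, Add(2, Rational(52, 225)))) = Add(934, Mul(-1, Rational(502, 225))) = Add(934, Rational(-502, 225)) = Rational(209648, 225)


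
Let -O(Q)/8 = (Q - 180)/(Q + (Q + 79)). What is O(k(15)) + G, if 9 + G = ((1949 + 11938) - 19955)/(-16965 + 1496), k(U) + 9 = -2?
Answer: 16046911/881733 ≈ 18.199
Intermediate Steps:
k(U) = -11 (k(U) = -9 - 2 = -11)
O(Q) = -8*(-180 + Q)/(79 + 2*Q) (O(Q) = -8*(Q - 180)/(Q + (Q + 79)) = -8*(-180 + Q)/(Q + (79 + Q)) = -8*(-180 + Q)/(79 + 2*Q))
G = -133153/15469 (G = -9 + ((1949 + 11938) - 19955)/(-16965 + 1496) = -9 + (13887 - 19955)/(-15469) = -9 - 6068*(-1/15469) = -9 + 6068/15469 = -133153/15469 ≈ -8.6077)
O(k(15)) + G = 8*(180 - 1*(-11))/(79 + 2*(-11)) - 133153/15469 = 8*(180 + 11)/(79 - 22) - 133153/15469 = 8*191/57 - 133153/15469 = 8*(1/57)*191 - 133153/15469 = 1528/57 - 133153/15469 = 16046911/881733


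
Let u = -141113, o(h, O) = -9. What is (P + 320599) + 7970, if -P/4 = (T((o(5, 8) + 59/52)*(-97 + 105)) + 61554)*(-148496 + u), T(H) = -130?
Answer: 71156101433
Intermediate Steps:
P = 71155772864 (P = -4*(-130 + 61554)*(-148496 - 141113) = -245696*(-289609) = -4*(-17788943216) = 71155772864)
(P + 320599) + 7970 = (71155772864 + 320599) + 7970 = 71156093463 + 7970 = 71156101433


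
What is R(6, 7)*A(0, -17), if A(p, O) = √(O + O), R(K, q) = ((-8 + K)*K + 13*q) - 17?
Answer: 62*I*√34 ≈ 361.52*I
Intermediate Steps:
R(K, q) = -17 + 13*q + K*(-8 + K) (R(K, q) = (K*(-8 + K) + 13*q) - 17 = (13*q + K*(-8 + K)) - 17 = -17 + 13*q + K*(-8 + K))
A(p, O) = √2*√O (A(p, O) = √(2*O) = √2*√O)
R(6, 7)*A(0, -17) = (-17 + 6² - 8*6 + 13*7)*(√2*√(-17)) = (-17 + 36 - 48 + 91)*(√2*(I*√17)) = 62*(I*√34) = 62*I*√34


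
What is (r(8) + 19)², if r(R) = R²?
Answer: 6889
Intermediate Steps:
(r(8) + 19)² = (8² + 19)² = (64 + 19)² = 83² = 6889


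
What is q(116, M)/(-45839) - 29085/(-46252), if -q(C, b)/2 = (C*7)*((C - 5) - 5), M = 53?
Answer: 9295231603/2120145428 ≈ 4.3842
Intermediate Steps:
q(C, b) = -14*C*(-10 + C) (q(C, b) = -2*C*7*((C - 5) - 5) = -2*7*C*((-5 + C) - 5) = -2*7*C*(-10 + C) = -14*C*(-10 + C))
q(116, M)/(-45839) - 29085/(-46252) = (14*116*(10 - 1*116))/(-45839) - 29085/(-46252) = (14*116*(10 - 116))*(-1/45839) - 29085*(-1/46252) = (14*116*(-106))*(-1/45839) + 29085/46252 = -172144*(-1/45839) + 29085/46252 = 172144/45839 + 29085/46252 = 9295231603/2120145428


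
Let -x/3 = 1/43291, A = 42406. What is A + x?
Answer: 1835798143/43291 ≈ 42406.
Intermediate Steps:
x = -3/43291 ≈ -6.9298e-5
A + x = 42406 - 3/43291 = 1835798143/43291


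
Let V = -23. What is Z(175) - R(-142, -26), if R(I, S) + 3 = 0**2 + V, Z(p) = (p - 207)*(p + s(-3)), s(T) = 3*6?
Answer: -6150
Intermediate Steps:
s(T) = 18
Z(p) = (-207 + p)*(18 + p) (Z(p) = (p - 207)*(p + 18) = (-207 + p)*(18 + p))
R(I, S) = -26 (R(I, S) = -3 + (0**2 - 23) = -3 + (0 - 23) = -3 - 23 = -26)
Z(175) - R(-142, -26) = (-3726 + 175**2 - 189*175) - 1*(-26) = (-3726 + 30625 - 33075) + 26 = -6176 + 26 = -6150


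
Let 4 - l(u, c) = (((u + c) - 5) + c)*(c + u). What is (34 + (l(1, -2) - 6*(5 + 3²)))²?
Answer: 2916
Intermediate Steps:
l(u, c) = 4 - (c + u)*(-5 + u + 2*c) (l(u, c) = 4 - (((u + c) - 5) + c)*(c + u) = 4 - (((c + u) - 5) + c)*(c + u) = 4 - ((-5 + c + u) + c)*(c + u) = 4 - (-5 + u + 2*c)*(c + u) = 4 - (c + u)*(-5 + u + 2*c))
(34 + (l(1, -2) - 6*(5 + 3²)))² = (34 + ((4 - 1*1² - 2*(-2)² + 5*(-2) + 5*1 - 3*(-2)*1) - 6*(5 + 3²)))² = (34 + ((4 - 1*1 - 2*4 - 10 + 5 + 6) - 6*(5 + 9)))² = (34 + ((4 - 1 - 8 - 10 + 5 + 6) - 6*14))² = (34 + (-4 - 1*84))² = (34 + (-4 - 84))² = (34 - 88)² = (-54)² = 2916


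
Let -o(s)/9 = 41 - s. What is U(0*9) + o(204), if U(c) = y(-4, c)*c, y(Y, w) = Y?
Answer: 1467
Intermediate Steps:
o(s) = -369 + 9*s (o(s) = -9*(41 - s) = -369 + 9*s)
U(c) = -4*c
U(0*9) + o(204) = -0*9 + (-369 + 9*204) = -4*0 + (-369 + 1836) = 0 + 1467 = 1467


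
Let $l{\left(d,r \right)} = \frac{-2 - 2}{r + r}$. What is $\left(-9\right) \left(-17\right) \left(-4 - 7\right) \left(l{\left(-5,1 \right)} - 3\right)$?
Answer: $8415$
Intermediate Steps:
$l{\left(d,r \right)} = - \frac{2}{r}$ ($l{\left(d,r \right)} = - \frac{4}{2 r} = - 4 \frac{1}{2 r} = - \frac{2}{r}$)
$\left(-9\right) \left(-17\right) \left(-4 - 7\right) \left(l{\left(-5,1 \right)} - 3\right) = \left(-9\right) \left(-17\right) \left(-4 - 7\right) \left(- \frac{2}{1} - 3\right) = 153 \left(- 11 \left(\left(-2\right) 1 - 3\right)\right) = 153 \left(- 11 \left(-2 - 3\right)\right) = 153 \left(\left(-11\right) \left(-5\right)\right) = 153 \cdot 55 = 8415$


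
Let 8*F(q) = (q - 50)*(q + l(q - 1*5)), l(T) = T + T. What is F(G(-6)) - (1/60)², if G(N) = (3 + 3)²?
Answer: -617401/3600 ≈ -171.50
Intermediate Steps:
G(N) = 36 (G(N) = 6² = 36)
l(T) = 2*T
F(q) = (-50 + q)*(-10 + 3*q)/8 (F(q) = ((q - 50)*(q + 2*(q - 1*5)))/8 = ((-50 + q)*(q + 2*(q - 5)))/8 = ((-50 + q)*(q + 2*(-5 + q)))/8 = ((-50 + q)*(q + (-10 + 2*q)))/8 = ((-50 + q)*(-10 + 3*q))/8 = (-50 + q)*(-10 + 3*q)/8)
F(G(-6)) - (1/60)² = (125/2 - 20*36 + (3/8)*36²) - (1/60)² = (125/2 - 720 + (3/8)*1296) - (1/60)² = (125/2 - 720 + 486) - 1*1/3600 = -343/2 - 1/3600 = -617401/3600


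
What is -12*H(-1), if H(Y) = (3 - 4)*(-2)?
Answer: -24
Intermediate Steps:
H(Y) = 2 (H(Y) = -1*(-2) = 2)
-12*H(-1) = -12*2 = -24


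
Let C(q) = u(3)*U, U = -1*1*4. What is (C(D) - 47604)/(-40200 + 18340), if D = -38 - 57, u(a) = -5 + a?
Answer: 11899/5465 ≈ 2.1773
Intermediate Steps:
U = -4 (U = -1*4 = -4)
D = -95
C(q) = 8 (C(q) = (-5 + 3)*(-4) = -2*(-4) = 8)
(C(D) - 47604)/(-40200 + 18340) = (8 - 47604)/(-40200 + 18340) = -47596/(-21860) = -47596*(-1/21860) = 11899/5465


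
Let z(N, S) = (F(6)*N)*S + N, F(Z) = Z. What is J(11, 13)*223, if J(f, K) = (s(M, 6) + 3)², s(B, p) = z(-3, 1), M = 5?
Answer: 72252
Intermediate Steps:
z(N, S) = N + 6*N*S (z(N, S) = (6*N)*S + N = 6*N*S + N = N + 6*N*S)
s(B, p) = -21 (s(B, p) = -3*(1 + 6*1) = -3*(1 + 6) = -3*7 = -21)
J(f, K) = 324 (J(f, K) = (-21 + 3)² = (-18)² = 324)
J(11, 13)*223 = 324*223 = 72252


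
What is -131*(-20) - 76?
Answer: 2544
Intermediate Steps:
-131*(-20) - 76 = 2620 - 76 = 2544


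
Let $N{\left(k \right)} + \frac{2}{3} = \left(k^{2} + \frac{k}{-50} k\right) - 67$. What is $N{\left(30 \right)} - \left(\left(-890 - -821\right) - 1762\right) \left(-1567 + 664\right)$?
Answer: $- \frac{4957736}{3} \approx -1.6526 \cdot 10^{6}$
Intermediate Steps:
$N{\left(k \right)} = - \frac{203}{3} + \frac{49 k^{2}}{50}$ ($N{\left(k \right)} = - \frac{2}{3} - \left(67 - k^{2} - \frac{k}{-50} k\right) = - \frac{2}{3} - \left(67 - k^{2} - k \left(- \frac{1}{50}\right) k\right) = - \frac{2}{3} - \left(67 - k^{2} - - \frac{k}{50} k\right) = - \frac{2}{3} + \left(\left(k^{2} - \frac{k^{2}}{50}\right) - 67\right) = - \frac{2}{3} + \left(\frac{49 k^{2}}{50} - 67\right) = - \frac{2}{3} + \left(-67 + \frac{49 k^{2}}{50}\right) = - \frac{203}{3} + \frac{49 k^{2}}{50}$)
$N{\left(30 \right)} - \left(\left(-890 - -821\right) - 1762\right) \left(-1567 + 664\right) = \left(- \frac{203}{3} + \frac{49 \cdot 30^{2}}{50}\right) - \left(\left(-890 - -821\right) - 1762\right) \left(-1567 + 664\right) = \left(- \frac{203}{3} + \frac{49}{50} \cdot 900\right) - \left(\left(-890 + 821\right) - 1762\right) \left(-903\right) = \left(- \frac{203}{3} + 882\right) - \left(-69 - 1762\right) \left(-903\right) = \frac{2443}{3} - \left(-1831\right) \left(-903\right) = \frac{2443}{3} - 1653393 = - \frac{4957736}{3}$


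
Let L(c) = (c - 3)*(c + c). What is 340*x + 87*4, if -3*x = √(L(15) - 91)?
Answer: 348 - 340*√269/3 ≈ -1510.8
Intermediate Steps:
L(c) = 2*c*(-3 + c) (L(c) = (-3 + c)*(2*c) = 2*c*(-3 + c))
x = -√269/3 (x = -√(2*15*(-3 + 15) - 91)/3 = -√(2*15*12 - 91)/3 = -√(360 - 91)/3 = -√269/3 ≈ -5.4671)
340*x + 87*4 = 340*(-√269/3) + 87*4 = -340*√269/3 + 348 = 348 - 340*√269/3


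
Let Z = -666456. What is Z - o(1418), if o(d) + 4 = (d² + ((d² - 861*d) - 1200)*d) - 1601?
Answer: -1120947243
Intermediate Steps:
o(d) = -1605 + d² + d*(-1200 + d² - 861*d) (o(d) = -4 + ((d² + ((d² - 861*d) - 1200)*d) - 1601) = -4 + ((d² + (-1200 + d² - 861*d)*d) - 1601) = -4 + ((d² + d*(-1200 + d² - 861*d)) - 1601) = -4 + (-1601 + d² + d*(-1200 + d² - 861*d)) = -1605 + d² + d*(-1200 + d² - 861*d))
Z - o(1418) = -666456 - (-1605 + 1418³ - 1200*1418 - 860*1418²) = -666456 - (-1605 + 2851206632 - 1701600 - 860*2010724) = -666456 - (-1605 + 2851206632 - 1701600 - 1729222640) = -666456 - 1*1120280787 = -666456 - 1120280787 = -1120947243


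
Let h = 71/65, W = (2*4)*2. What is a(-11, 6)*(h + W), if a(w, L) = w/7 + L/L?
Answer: -4444/455 ≈ -9.7670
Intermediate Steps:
a(w, L) = 1 + w/7 (a(w, L) = w*(⅐) + 1 = w/7 + 1 = 1 + w/7)
W = 16 (W = 8*2 = 16)
h = 71/65 (h = 71*(1/65) = 71/65 ≈ 1.0923)
a(-11, 6)*(h + W) = (1 + (⅐)*(-11))*(71/65 + 16) = (1 - 11/7)*(1111/65) = -4/7*1111/65 = -4444/455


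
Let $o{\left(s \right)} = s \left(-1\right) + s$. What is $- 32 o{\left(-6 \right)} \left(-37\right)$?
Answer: $0$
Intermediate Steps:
$o{\left(s \right)} = 0$ ($o{\left(s \right)} = - s + s = 0$)
$- 32 o{\left(-6 \right)} \left(-37\right) = \left(-32\right) 0 \left(-37\right) = 0 \left(-37\right) = 0$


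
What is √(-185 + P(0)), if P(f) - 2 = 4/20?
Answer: I*√4570/5 ≈ 13.52*I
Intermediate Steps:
P(f) = 11/5 (P(f) = 2 + 4/20 = 2 + 4*(1/20) = 2 + ⅕ = 11/5)
√(-185 + P(0)) = √(-185 + 11/5) = √(-914/5) = I*√4570/5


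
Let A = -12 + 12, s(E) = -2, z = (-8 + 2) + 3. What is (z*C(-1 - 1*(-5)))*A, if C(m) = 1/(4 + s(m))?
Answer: 0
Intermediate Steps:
z = -3 (z = -6 + 3 = -3)
A = 0
C(m) = ½ (C(m) = 1/(4 - 2) = 1/2 = ½)
(z*C(-1 - 1*(-5)))*A = -3*½*0 = -3/2*0 = 0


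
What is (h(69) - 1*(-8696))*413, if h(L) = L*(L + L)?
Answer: 7524034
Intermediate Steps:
h(L) = 2*L² (h(L) = L*(2*L) = 2*L²)
(h(69) - 1*(-8696))*413 = (2*69² - 1*(-8696))*413 = (2*4761 + 8696)*413 = (9522 + 8696)*413 = 18218*413 = 7524034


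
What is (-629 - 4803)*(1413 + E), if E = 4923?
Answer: -34417152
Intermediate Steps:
(-629 - 4803)*(1413 + E) = (-629 - 4803)*(1413 + 4923) = -5432*6336 = -34417152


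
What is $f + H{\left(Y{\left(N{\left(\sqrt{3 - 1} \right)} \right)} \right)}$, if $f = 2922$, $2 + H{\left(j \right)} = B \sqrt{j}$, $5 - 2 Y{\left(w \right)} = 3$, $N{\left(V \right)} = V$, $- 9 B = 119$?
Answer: $\frac{26161}{9} \approx 2906.8$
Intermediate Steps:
$B = - \frac{119}{9}$ ($B = \left(- \frac{1}{9}\right) 119 = - \frac{119}{9} \approx -13.222$)
$Y{\left(w \right)} = 1$ ($Y{\left(w \right)} = \frac{5}{2} - \frac{3}{2} = 1$)
$H{\left(j \right)} = -2 - \frac{119 \sqrt{j}}{9}$
$f + H{\left(Y{\left(N{\left(\sqrt{3 - 1} \right)} \right)} \right)} = 2922 - \left(2 + \frac{119 \sqrt{1}}{9}\right) = 2922 - \frac{137}{9} = \frac{26161}{9}$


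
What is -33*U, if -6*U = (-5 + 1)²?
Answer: 88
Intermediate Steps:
U = -8/3 (U = -(-5 + 1)²/6 = -⅙*(-4)² = -⅙*16 = -8/3 ≈ -2.6667)
-33*U = -33*(-8/3) = 88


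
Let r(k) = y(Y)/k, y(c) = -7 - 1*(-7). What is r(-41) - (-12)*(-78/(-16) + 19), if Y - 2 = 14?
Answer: 573/2 ≈ 286.50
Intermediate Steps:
Y = 16 (Y = 2 + 14 = 16)
y(c) = 0 (y(c) = -7 + 7 = 0)
r(k) = 0 (r(k) = 0/k = 0)
r(-41) - (-12)*(-78/(-16) + 19) = 0 - (-12)*(-78/(-16) + 19) = 0 - (-12)*(-78*(-1/16) + 19) = 0 - (-12)*(39/8 + 19) = 0 - (-12)*191/8 = 0 - 1*(-573/2) = 0 + 573/2 = 573/2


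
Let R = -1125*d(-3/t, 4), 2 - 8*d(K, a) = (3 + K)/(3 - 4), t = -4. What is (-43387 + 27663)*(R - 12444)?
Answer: 1667070273/8 ≈ 2.0838e+8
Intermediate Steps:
d(K, a) = 5/8 + K/8 (d(K, a) = 1/4 - (3 + K)/(8*(3 - 4)) = 1/4 - (3 + K)/(8*(-1)) = 1/4 - (3 + K)*(-1)/8 = 1/4 - (-3 - K)/8 = 1/4 + (3/8 + K/8) = 5/8 + K/8)
R = -25875/32 (R = -1125*(5/8 + (-3/(-4))/8) = -1125*(5/8 + (-3*(-1/4))/8) = -1125*(5/8 + (1/8)*(3/4)) = -1125*(5/8 + 3/32) = -1125*23/32 = -25875/32 ≈ -808.59)
(-43387 + 27663)*(R - 12444) = (-43387 + 27663)*(-25875/32 - 12444) = -15724*(-424083/32) = 1667070273/8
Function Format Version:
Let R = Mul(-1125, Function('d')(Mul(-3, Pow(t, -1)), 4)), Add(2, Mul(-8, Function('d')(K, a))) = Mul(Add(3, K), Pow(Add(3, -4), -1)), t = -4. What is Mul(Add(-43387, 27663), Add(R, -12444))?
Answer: Rational(1667070273, 8) ≈ 2.0838e+8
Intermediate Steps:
Function('d')(K, a) = Add(Rational(5, 8), Mul(Rational(1, 8), K)) (Function('d')(K, a) = Add(Rational(1, 4), Mul(Rational(-1, 8), Mul(Add(3, K), Pow(Add(3, -4), -1)))) = Add(Rational(1, 4), Mul(Rational(-1, 8), Mul(Add(3, K), Pow(-1, -1)))) = Add(Rational(1, 4), Mul(Rational(-1, 8), Mul(Add(3, K), -1))) = Add(Rational(1, 4), Mul(Rational(-1, 8), Add(-3, Mul(-1, K)))) = Add(Rational(1, 4), Add(Rational(3, 8), Mul(Rational(1, 8), K))) = Add(Rational(5, 8), Mul(Rational(1, 8), K)))
R = Rational(-25875, 32) (R = Mul(-1125, Add(Rational(5, 8), Mul(Rational(1, 8), Mul(-3, Pow(-4, -1))))) = Mul(-1125, Add(Rational(5, 8), Mul(Rational(1, 8), Mul(-3, Rational(-1, 4))))) = Mul(-1125, Add(Rational(5, 8), Mul(Rational(1, 8), Rational(3, 4)))) = Mul(-1125, Add(Rational(5, 8), Rational(3, 32))) = Mul(-1125, Rational(23, 32)) = Rational(-25875, 32) ≈ -808.59)
Mul(Add(-43387, 27663), Add(R, -12444)) = Mul(Add(-43387, 27663), Add(Rational(-25875, 32), -12444)) = Mul(-15724, Rational(-424083, 32)) = Rational(1667070273, 8)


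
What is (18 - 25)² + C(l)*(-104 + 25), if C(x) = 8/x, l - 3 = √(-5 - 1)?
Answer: -387/5 + 632*I*√6/15 ≈ -77.4 + 103.21*I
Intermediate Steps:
l = 3 + I*√6 (l = 3 + √(-5 - 1) = 3 + √(-6) = 3 + I*√6 ≈ 3.0 + 2.4495*I)
(18 - 25)² + C(l)*(-104 + 25) = (18 - 25)² + (8/(3 + I*√6))*(-104 + 25) = (-7)² + (8/(3 + I*√6))*(-79) = 49 - 632/(3 + I*√6)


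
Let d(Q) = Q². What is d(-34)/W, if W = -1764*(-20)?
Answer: 289/8820 ≈ 0.032766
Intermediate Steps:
W = 35280
d(-34)/W = (-34)²/35280 = 1156*(1/35280) = 289/8820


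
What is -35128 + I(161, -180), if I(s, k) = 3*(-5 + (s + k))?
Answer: -35200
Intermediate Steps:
I(s, k) = -15 + 3*k + 3*s (I(s, k) = 3*(-5 + (k + s)) = 3*(-5 + k + s) = -15 + 3*k + 3*s)
-35128 + I(161, -180) = -35128 + (-15 + 3*(-180) + 3*161) = -35128 + (-15 - 540 + 483) = -35128 - 72 = -35200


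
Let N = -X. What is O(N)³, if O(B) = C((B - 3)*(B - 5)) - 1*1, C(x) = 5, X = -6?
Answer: 64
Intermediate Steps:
N = 6 (N = -1*(-6) = 6)
O(B) = 4 (O(B) = 5 - 1*1 = 5 - 1 = 4)
O(N)³ = 4³ = 64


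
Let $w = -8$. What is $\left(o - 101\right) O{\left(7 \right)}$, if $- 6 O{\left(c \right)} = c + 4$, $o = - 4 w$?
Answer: $\frac{253}{2} \approx 126.5$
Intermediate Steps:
$o = 32$ ($o = \left(-4\right) \left(-8\right) = 32$)
$O{\left(c \right)} = - \frac{2}{3} - \frac{c}{6}$ ($O{\left(c \right)} = - \frac{c + 4}{6} = - \frac{4 + c}{6} = - \frac{2}{3} - \frac{c}{6}$)
$\left(o - 101\right) O{\left(7 \right)} = \left(32 - 101\right) \left(- \frac{2}{3} - \frac{7}{6}\right) = - 69 \left(- \frac{2}{3} - \frac{7}{6}\right) = \left(-69\right) \left(- \frac{11}{6}\right) = \frac{253}{2}$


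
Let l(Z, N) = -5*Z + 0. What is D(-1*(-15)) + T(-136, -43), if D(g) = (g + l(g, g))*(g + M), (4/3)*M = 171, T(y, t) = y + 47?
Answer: -8684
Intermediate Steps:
l(Z, N) = -5*Z
T(y, t) = 47 + y
M = 513/4 (M = (¾)*171 = 513/4 ≈ 128.25)
D(g) = -4*g*(513/4 + g) (D(g) = (g - 5*g)*(g + 513/4) = (-4*g)*(513/4 + g) = -4*g*(513/4 + g))
D(-1*(-15)) + T(-136, -43) = (-1*(-15))*(-513 - (-4)*(-15)) + (47 - 136) = 15*(-513 - 4*15) - 89 = 15*(-513 - 60) - 89 = 15*(-573) - 89 = -8595 - 89 = -8684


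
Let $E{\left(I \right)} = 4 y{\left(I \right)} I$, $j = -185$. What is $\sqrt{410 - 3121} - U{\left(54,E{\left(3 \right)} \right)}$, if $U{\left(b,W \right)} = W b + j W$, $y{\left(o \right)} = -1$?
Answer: $-1572 + i \sqrt{2711} \approx -1572.0 + 52.067 i$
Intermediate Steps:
$E{\left(I \right)} = - 4 I$ ($E{\left(I \right)} = 4 \left(-1\right) I = - 4 I$)
$U{\left(b,W \right)} = - 185 W + W b$ ($U{\left(b,W \right)} = W b - 185 W = - 185 W + W b$)
$\sqrt{410 - 3121} - U{\left(54,E{\left(3 \right)} \right)} = \sqrt{410 - 3121} - \left(-4\right) 3 \left(-185 + 54\right) = \sqrt{-2711} - \left(-12\right) \left(-131\right) = i \sqrt{2711} - 1572 = -1572 + i \sqrt{2711}$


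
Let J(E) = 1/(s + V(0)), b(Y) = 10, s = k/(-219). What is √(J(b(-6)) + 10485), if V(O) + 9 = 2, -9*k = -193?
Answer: 3*√228010852690/13990 ≈ 102.40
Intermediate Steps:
k = 193/9 (k = -⅑*(-193) = 193/9 ≈ 21.444)
V(O) = -7 (V(O) = -9 + 2 = -7)
s = -193/1971 (s = (193/9)/(-219) = (193/9)*(-1/219) = -193/1971 ≈ -0.097920)
J(E) = -1971/13990 (J(E) = 1/(-193/1971 - 7) = 1/(-13990/1971) = -1971/13990)
√(J(b(-6)) + 10485) = √(-1971/13990 + 10485) = √(146683179/13990) = 3*√228010852690/13990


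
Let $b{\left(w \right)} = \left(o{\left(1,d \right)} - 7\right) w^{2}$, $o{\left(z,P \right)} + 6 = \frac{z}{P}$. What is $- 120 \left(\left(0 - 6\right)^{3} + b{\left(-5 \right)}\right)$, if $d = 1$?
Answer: $61920$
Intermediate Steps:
$o{\left(z,P \right)} = -6 + \frac{z}{P}$
$b{\left(w \right)} = - 12 w^{2}$ ($b{\left(w \right)} = \left(\left(-6 + 1 \cdot 1^{-1}\right) - 7\right) w^{2} = \left(\left(-6 + 1 \cdot 1\right) - 7\right) w^{2} = \left(\left(-6 + 1\right) - 7\right) w^{2} = \left(-5 - 7\right) w^{2} = - 12 w^{2}$)
$- 120 \left(\left(0 - 6\right)^{3} + b{\left(-5 \right)}\right) = - 120 \left(\left(0 - 6\right)^{3} - 12 \left(-5\right)^{2}\right) = - 120 \left(\left(0 - 6\right)^{3} - 300\right) = - 120 \left(\left(-6\right)^{3} - 300\right) = - 120 \left(-216 - 300\right) = \left(-120\right) \left(-516\right) = 61920$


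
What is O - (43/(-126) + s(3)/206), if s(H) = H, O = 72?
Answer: 469328/6489 ≈ 72.327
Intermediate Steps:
O - (43/(-126) + s(3)/206) = 72 - (43/(-126) + 3/206) = 72 - (43*(-1/126) + 3*(1/206)) = 72 - (-43/126 + 3/206) = 72 - 1*(-2120/6489) = 72 + 2120/6489 = 469328/6489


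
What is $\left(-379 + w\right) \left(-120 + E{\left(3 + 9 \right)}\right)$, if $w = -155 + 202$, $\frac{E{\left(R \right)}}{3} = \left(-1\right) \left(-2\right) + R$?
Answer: $25896$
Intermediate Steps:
$E{\left(R \right)} = 6 + 3 R$ ($E{\left(R \right)} = 3 \left(\left(-1\right) \left(-2\right) + R\right) = 3 \left(2 + R\right) = 6 + 3 R$)
$w = 47$
$\left(-379 + w\right) \left(-120 + E{\left(3 + 9 \right)}\right) = \left(-379 + 47\right) \left(-120 + \left(6 + 3 \left(3 + 9\right)\right)\right) = - 332 \left(-120 + \left(6 + 3 \cdot 12\right)\right) = - 332 \left(-120 + \left(6 + 36\right)\right) = - 332 \left(-120 + 42\right) = \left(-332\right) \left(-78\right) = 25896$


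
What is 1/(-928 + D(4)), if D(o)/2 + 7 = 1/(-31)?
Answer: -31/29204 ≈ -0.0010615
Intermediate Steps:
D(o) = -436/31 (D(o) = -14 + 2/(-31) = -14 + 2*(-1/31) = -14 - 2/31 = -436/31)
1/(-928 + D(4)) = 1/(-928 - 436/31) = 1/(-29204/31) = -31/29204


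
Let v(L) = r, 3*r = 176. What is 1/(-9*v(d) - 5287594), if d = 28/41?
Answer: -1/5288122 ≈ -1.8910e-7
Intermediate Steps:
d = 28/41 (d = 28*(1/41) = 28/41 ≈ 0.68293)
r = 176/3 (r = (⅓)*176 = 176/3 ≈ 58.667)
v(L) = 176/3
1/(-9*v(d) - 5287594) = 1/(-9*176/3 - 5287594) = 1/(-528 - 5287594) = 1/(-5288122) = -1/5288122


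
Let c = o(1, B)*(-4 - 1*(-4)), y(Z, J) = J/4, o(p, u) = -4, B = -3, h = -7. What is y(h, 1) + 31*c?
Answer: ¼ ≈ 0.25000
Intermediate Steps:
y(Z, J) = J/4 (y(Z, J) = J*(¼) = J/4)
c = 0 (c = -4*(-4 - 1*(-4)) = -4*(-4 + 4) = -4*0 = 0)
y(h, 1) + 31*c = (¼)*1 + 31*0 = ¼ + 0 = ¼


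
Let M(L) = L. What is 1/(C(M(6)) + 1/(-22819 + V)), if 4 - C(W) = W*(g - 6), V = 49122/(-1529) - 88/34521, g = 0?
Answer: 1206142229885/48245636412791 ≈ 0.025000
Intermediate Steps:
V = -1695875114/52782609 (V = 49122*(-1/1529) - 88*1/34521 = -49122/1529 - 88/34521 = -1695875114/52782609 ≈ -32.129)
C(W) = 4 + 6*W (C(W) = 4 - W*(0 - 6) = 4 - W*(-6) = 4 - (-6)*W = 4 + 6*W)
1/(C(M(6)) + 1/(-22819 + V)) = 1/((4 + 6*6) + 1/(-22819 - 1695875114/52782609)) = 1/((4 + 36) + 1/(-1206142229885/52782609)) = 1/(40 - 52782609/1206142229885) = 1/(48245636412791/1206142229885) = 1206142229885/48245636412791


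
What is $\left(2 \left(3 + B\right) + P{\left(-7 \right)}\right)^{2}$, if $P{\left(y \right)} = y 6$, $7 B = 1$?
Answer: $\frac{62500}{49} \approx 1275.5$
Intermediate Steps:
$B = \frac{1}{7}$ ($B = \frac{1}{7} \cdot 1 = \frac{1}{7} \approx 0.14286$)
$P{\left(y \right)} = 6 y$
$\left(2 \left(3 + B\right) + P{\left(-7 \right)}\right)^{2} = \left(2 \left(3 + \frac{1}{7}\right) + 6 \left(-7\right)\right)^{2} = \left(2 \cdot \frac{22}{7} - 42\right)^{2} = \left(\frac{44}{7} - 42\right)^{2} = \left(- \frac{250}{7}\right)^{2} = \frac{62500}{49}$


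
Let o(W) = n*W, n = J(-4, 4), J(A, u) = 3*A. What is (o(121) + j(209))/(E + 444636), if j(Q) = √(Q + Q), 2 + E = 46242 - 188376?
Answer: -3/625 + √418/302500 ≈ -0.0047324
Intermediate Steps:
E = -142136 (E = -2 + (46242 - 188376) = -2 - 142134 = -142136)
n = -12 (n = 3*(-4) = -12)
j(Q) = √2*√Q (j(Q) = √(2*Q) = √2*√Q)
o(W) = -12*W
(o(121) + j(209))/(E + 444636) = (-12*121 + √2*√209)/(-142136 + 444636) = (-1452 + √418)/302500 = (-1452 + √418)*(1/302500) = -3/625 + √418/302500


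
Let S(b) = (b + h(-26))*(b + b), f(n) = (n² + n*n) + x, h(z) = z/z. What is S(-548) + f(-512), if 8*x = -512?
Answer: 1123736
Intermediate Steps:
x = -64 (x = (⅛)*(-512) = -64)
h(z) = 1
f(n) = -64 + 2*n² (f(n) = (n² + n*n) - 64 = (n² + n²) - 64 = 2*n² - 64 = -64 + 2*n²)
S(b) = 2*b*(1 + b) (S(b) = (b + 1)*(b + b) = (1 + b)*(2*b) = 2*b*(1 + b))
S(-548) + f(-512) = 2*(-548)*(1 - 548) + (-64 + 2*(-512)²) = 2*(-548)*(-547) + (-64 + 2*262144) = 599512 + (-64 + 524288) = 599512 + 524224 = 1123736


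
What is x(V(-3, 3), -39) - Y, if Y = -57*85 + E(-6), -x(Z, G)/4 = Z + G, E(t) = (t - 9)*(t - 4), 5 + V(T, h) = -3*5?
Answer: 4931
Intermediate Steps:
V(T, h) = -20 (V(T, h) = -5 - 3*5 = -5 - 15 = -20)
E(t) = (-9 + t)*(-4 + t)
x(Z, G) = -4*G - 4*Z (x(Z, G) = -4*(Z + G) = -4*(G + Z) = -4*G - 4*Z)
Y = -4695 (Y = -57*85 + (36 + (-6)**2 - 13*(-6)) = -4845 + (36 + 36 + 78) = -4845 + 150 = -4695)
x(V(-3, 3), -39) - Y = (-4*(-39) - 4*(-20)) - 1*(-4695) = (156 + 80) + 4695 = 236 + 4695 = 4931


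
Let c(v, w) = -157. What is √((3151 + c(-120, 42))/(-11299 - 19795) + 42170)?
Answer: √10192854069671/15547 ≈ 205.35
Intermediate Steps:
√((3151 + c(-120, 42))/(-11299 - 19795) + 42170) = √((3151 - 157)/(-11299 - 19795) + 42170) = √(2994/(-31094) + 42170) = √(2994*(-1/31094) + 42170) = √(-1497/15547 + 42170) = √(655615493/15547) = √10192854069671/15547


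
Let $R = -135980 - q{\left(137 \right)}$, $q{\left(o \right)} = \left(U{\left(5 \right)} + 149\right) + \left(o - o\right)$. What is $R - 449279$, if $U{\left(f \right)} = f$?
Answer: $-585413$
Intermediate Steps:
$q{\left(o \right)} = 154$ ($q{\left(o \right)} = \left(5 + 149\right) + \left(o - o\right) = 154 + 0 = 154$)
$R = -136134$ ($R = -135980 - 154 = -136134$)
$R - 449279 = -136134 - 449279 = -585413$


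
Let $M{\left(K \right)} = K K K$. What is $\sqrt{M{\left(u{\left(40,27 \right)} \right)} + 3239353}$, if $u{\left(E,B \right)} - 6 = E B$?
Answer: $113 \sqrt{100561} \approx 35834.0$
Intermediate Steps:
$u{\left(E,B \right)} = 6 + B E$ ($u{\left(E,B \right)} = 6 + E B = 6 + B E$)
$M{\left(K \right)} = K^{3}$ ($M{\left(K \right)} = K^{2} K = K^{3}$)
$\sqrt{M{\left(u{\left(40,27 \right)} \right)} + 3239353} = \sqrt{\left(6 + 27 \cdot 40\right)^{3} + 3239353} = \sqrt{\left(6 + 1080\right)^{3} + 3239353} = \sqrt{1086^{3} + 3239353} = \sqrt{1280824056 + 3239353} = \sqrt{1284063409} = 113 \sqrt{100561}$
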